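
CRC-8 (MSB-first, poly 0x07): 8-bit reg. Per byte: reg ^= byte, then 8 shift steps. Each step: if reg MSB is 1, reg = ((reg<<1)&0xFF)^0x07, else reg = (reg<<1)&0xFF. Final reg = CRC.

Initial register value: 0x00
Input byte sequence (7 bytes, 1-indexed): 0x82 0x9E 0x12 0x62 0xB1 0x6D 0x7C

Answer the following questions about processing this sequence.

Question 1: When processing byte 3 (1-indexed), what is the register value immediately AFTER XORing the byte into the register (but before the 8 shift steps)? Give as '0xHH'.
Answer: 0x5D

Derivation:
Register before byte 3: 0x4F
Byte 3: 0x12
0x4F XOR 0x12 = 0x5D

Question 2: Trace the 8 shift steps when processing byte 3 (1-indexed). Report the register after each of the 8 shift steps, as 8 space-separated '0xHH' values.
Answer: 0xBA 0x73 0xE6 0xCB 0x91 0x25 0x4A 0x94

Derivation:
After byte 1 (0x82): reg=0x87
After byte 2 (0x9E): reg=0x4F
Register before byte 3: 0x4F
After XOR with byte 0x12: 0x5D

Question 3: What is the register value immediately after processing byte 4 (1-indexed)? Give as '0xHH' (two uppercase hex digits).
Answer: 0xCC

Derivation:
After byte 1 (0x82): reg=0x87
After byte 2 (0x9E): reg=0x4F
After byte 3 (0x12): reg=0x94
After byte 4 (0x62): reg=0xCC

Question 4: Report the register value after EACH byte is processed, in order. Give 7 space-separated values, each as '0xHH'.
0x87 0x4F 0x94 0xCC 0x74 0x4F 0x99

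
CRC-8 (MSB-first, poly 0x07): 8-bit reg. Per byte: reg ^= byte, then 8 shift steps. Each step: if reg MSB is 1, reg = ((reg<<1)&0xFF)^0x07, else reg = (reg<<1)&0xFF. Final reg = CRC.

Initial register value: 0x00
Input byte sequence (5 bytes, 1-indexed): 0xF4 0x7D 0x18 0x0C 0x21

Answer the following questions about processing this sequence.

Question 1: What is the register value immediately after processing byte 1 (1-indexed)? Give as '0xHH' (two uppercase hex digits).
Answer: 0xC2

Derivation:
After byte 1 (0xF4): reg=0xC2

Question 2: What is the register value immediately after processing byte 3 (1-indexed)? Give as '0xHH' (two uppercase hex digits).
After byte 1 (0xF4): reg=0xC2
After byte 2 (0x7D): reg=0x34
After byte 3 (0x18): reg=0xC4

Answer: 0xC4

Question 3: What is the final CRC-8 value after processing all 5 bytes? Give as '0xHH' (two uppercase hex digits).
Answer: 0xA2

Derivation:
After byte 1 (0xF4): reg=0xC2
After byte 2 (0x7D): reg=0x34
After byte 3 (0x18): reg=0xC4
After byte 4 (0x0C): reg=0x76
After byte 5 (0x21): reg=0xA2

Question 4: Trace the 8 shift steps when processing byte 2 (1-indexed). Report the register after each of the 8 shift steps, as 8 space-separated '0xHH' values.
Answer: 0x79 0xF2 0xE3 0xC1 0x85 0x0D 0x1A 0x34

Derivation:
After byte 1 (0xF4): reg=0xC2
Register before byte 2: 0xC2
After XOR with byte 0x7D: 0xBF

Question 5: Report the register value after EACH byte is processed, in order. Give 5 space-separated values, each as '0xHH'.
0xC2 0x34 0xC4 0x76 0xA2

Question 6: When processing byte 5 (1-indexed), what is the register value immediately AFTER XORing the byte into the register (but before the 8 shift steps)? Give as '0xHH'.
Register before byte 5: 0x76
Byte 5: 0x21
0x76 XOR 0x21 = 0x57

Answer: 0x57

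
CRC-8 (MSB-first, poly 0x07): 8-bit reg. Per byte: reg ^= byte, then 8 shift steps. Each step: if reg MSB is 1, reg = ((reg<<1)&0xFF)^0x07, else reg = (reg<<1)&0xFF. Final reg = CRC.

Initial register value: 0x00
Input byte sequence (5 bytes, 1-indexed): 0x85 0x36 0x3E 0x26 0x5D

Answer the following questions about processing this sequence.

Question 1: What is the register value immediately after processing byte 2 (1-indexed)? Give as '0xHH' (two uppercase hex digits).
After byte 1 (0x85): reg=0x92
After byte 2 (0x36): reg=0x75

Answer: 0x75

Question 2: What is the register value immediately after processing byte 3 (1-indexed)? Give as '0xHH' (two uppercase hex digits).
Answer: 0xF6

Derivation:
After byte 1 (0x85): reg=0x92
After byte 2 (0x36): reg=0x75
After byte 3 (0x3E): reg=0xF6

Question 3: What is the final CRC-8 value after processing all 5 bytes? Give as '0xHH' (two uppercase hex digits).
Answer: 0x2E

Derivation:
After byte 1 (0x85): reg=0x92
After byte 2 (0x36): reg=0x75
After byte 3 (0x3E): reg=0xF6
After byte 4 (0x26): reg=0x3E
After byte 5 (0x5D): reg=0x2E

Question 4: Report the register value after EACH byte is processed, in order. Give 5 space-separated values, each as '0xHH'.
0x92 0x75 0xF6 0x3E 0x2E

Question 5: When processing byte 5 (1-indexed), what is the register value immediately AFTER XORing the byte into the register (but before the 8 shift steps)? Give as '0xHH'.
Answer: 0x63

Derivation:
Register before byte 5: 0x3E
Byte 5: 0x5D
0x3E XOR 0x5D = 0x63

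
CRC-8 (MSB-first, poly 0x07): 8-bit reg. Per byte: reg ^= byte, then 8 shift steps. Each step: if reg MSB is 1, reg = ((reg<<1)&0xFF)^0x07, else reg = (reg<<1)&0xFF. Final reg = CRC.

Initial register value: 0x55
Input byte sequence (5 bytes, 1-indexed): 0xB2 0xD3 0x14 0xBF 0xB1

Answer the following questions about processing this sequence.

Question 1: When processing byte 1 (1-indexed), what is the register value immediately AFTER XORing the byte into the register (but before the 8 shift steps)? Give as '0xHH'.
Register before byte 1: 0x55
Byte 1: 0xB2
0x55 XOR 0xB2 = 0xE7

Answer: 0xE7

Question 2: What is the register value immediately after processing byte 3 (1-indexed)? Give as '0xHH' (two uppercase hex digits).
After byte 1 (0xB2): reg=0xBB
After byte 2 (0xD3): reg=0x1F
After byte 3 (0x14): reg=0x31

Answer: 0x31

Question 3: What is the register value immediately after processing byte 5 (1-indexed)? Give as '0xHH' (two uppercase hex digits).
Answer: 0x7E

Derivation:
After byte 1 (0xB2): reg=0xBB
After byte 2 (0xD3): reg=0x1F
After byte 3 (0x14): reg=0x31
After byte 4 (0xBF): reg=0xA3
After byte 5 (0xB1): reg=0x7E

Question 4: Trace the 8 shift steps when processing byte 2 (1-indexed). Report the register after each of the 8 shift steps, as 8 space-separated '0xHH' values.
After byte 1 (0xB2): reg=0xBB
Register before byte 2: 0xBB
After XOR with byte 0xD3: 0x68

Answer: 0xD0 0xA7 0x49 0x92 0x23 0x46 0x8C 0x1F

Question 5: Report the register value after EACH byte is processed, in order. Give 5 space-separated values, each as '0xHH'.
0xBB 0x1F 0x31 0xA3 0x7E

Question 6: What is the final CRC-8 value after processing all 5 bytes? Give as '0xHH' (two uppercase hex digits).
Answer: 0x7E

Derivation:
After byte 1 (0xB2): reg=0xBB
After byte 2 (0xD3): reg=0x1F
After byte 3 (0x14): reg=0x31
After byte 4 (0xBF): reg=0xA3
After byte 5 (0xB1): reg=0x7E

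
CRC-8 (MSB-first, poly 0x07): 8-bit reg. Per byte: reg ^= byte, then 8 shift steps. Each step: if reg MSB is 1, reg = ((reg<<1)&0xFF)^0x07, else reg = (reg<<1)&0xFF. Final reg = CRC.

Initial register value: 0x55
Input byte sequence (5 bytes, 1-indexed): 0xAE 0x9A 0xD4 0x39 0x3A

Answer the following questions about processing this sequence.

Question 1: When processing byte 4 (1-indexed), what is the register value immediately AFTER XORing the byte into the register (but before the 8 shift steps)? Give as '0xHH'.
Register before byte 4: 0xC1
Byte 4: 0x39
0xC1 XOR 0x39 = 0xF8

Answer: 0xF8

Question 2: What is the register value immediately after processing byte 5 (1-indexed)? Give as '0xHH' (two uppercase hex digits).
Answer: 0x1A

Derivation:
After byte 1 (0xAE): reg=0xEF
After byte 2 (0x9A): reg=0x4C
After byte 3 (0xD4): reg=0xC1
After byte 4 (0x39): reg=0xE6
After byte 5 (0x3A): reg=0x1A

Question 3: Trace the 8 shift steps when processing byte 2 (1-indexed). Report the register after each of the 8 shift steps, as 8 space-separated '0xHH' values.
After byte 1 (0xAE): reg=0xEF
Register before byte 2: 0xEF
After XOR with byte 0x9A: 0x75

Answer: 0xEA 0xD3 0xA1 0x45 0x8A 0x13 0x26 0x4C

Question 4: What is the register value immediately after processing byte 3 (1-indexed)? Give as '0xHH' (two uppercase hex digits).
Answer: 0xC1

Derivation:
After byte 1 (0xAE): reg=0xEF
After byte 2 (0x9A): reg=0x4C
After byte 3 (0xD4): reg=0xC1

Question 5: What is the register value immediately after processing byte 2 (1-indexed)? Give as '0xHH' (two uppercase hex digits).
Answer: 0x4C

Derivation:
After byte 1 (0xAE): reg=0xEF
After byte 2 (0x9A): reg=0x4C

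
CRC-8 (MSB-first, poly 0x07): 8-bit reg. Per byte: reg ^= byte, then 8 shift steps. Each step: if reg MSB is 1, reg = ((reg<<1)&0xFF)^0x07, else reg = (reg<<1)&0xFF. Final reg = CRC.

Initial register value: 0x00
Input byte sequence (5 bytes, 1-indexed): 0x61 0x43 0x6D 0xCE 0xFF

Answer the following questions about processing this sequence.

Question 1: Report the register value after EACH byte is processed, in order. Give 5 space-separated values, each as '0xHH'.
0x20 0x2E 0xCE 0x00 0xF3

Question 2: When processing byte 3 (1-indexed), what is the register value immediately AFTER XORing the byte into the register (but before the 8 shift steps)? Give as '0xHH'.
Register before byte 3: 0x2E
Byte 3: 0x6D
0x2E XOR 0x6D = 0x43

Answer: 0x43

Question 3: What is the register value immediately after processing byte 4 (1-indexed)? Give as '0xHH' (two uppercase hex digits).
Answer: 0x00

Derivation:
After byte 1 (0x61): reg=0x20
After byte 2 (0x43): reg=0x2E
After byte 3 (0x6D): reg=0xCE
After byte 4 (0xCE): reg=0x00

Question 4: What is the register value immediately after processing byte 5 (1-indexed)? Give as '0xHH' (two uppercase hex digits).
Answer: 0xF3

Derivation:
After byte 1 (0x61): reg=0x20
After byte 2 (0x43): reg=0x2E
After byte 3 (0x6D): reg=0xCE
After byte 4 (0xCE): reg=0x00
After byte 5 (0xFF): reg=0xF3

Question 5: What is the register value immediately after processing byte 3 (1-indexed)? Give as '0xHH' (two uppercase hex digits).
After byte 1 (0x61): reg=0x20
After byte 2 (0x43): reg=0x2E
After byte 3 (0x6D): reg=0xCE

Answer: 0xCE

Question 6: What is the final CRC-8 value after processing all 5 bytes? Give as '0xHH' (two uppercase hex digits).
After byte 1 (0x61): reg=0x20
After byte 2 (0x43): reg=0x2E
After byte 3 (0x6D): reg=0xCE
After byte 4 (0xCE): reg=0x00
After byte 5 (0xFF): reg=0xF3

Answer: 0xF3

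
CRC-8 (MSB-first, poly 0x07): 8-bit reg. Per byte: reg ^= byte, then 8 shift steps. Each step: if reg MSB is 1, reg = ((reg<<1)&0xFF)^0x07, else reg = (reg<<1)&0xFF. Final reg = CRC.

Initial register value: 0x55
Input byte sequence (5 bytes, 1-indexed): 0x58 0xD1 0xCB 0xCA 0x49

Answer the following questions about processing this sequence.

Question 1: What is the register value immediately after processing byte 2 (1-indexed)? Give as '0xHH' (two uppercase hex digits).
After byte 1 (0x58): reg=0x23
After byte 2 (0xD1): reg=0xD0

Answer: 0xD0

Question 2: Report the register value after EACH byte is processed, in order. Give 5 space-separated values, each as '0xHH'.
0x23 0xD0 0x41 0xB8 0xD9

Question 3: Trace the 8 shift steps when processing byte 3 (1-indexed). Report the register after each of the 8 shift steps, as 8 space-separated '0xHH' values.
After byte 1 (0x58): reg=0x23
After byte 2 (0xD1): reg=0xD0
Register before byte 3: 0xD0
After XOR with byte 0xCB: 0x1B

Answer: 0x36 0x6C 0xD8 0xB7 0x69 0xD2 0xA3 0x41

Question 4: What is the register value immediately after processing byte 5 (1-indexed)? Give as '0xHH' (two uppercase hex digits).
Answer: 0xD9

Derivation:
After byte 1 (0x58): reg=0x23
After byte 2 (0xD1): reg=0xD0
After byte 3 (0xCB): reg=0x41
After byte 4 (0xCA): reg=0xB8
After byte 5 (0x49): reg=0xD9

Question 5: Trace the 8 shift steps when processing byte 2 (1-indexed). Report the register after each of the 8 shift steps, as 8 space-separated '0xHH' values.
After byte 1 (0x58): reg=0x23
Register before byte 2: 0x23
After XOR with byte 0xD1: 0xF2

Answer: 0xE3 0xC1 0x85 0x0D 0x1A 0x34 0x68 0xD0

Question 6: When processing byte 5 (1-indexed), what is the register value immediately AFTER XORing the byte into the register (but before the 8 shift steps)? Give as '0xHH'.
Answer: 0xF1

Derivation:
Register before byte 5: 0xB8
Byte 5: 0x49
0xB8 XOR 0x49 = 0xF1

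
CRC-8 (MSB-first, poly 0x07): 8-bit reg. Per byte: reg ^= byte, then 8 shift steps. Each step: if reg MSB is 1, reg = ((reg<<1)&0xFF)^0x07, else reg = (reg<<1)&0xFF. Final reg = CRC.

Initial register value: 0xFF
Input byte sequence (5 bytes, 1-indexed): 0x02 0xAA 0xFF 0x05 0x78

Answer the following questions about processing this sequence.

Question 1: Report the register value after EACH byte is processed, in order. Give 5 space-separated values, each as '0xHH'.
0xFD 0xA2 0x94 0xFE 0x9B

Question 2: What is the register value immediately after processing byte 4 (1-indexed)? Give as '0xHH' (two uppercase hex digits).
Answer: 0xFE

Derivation:
After byte 1 (0x02): reg=0xFD
After byte 2 (0xAA): reg=0xA2
After byte 3 (0xFF): reg=0x94
After byte 4 (0x05): reg=0xFE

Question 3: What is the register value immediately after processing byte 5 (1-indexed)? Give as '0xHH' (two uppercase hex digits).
After byte 1 (0x02): reg=0xFD
After byte 2 (0xAA): reg=0xA2
After byte 3 (0xFF): reg=0x94
After byte 4 (0x05): reg=0xFE
After byte 5 (0x78): reg=0x9B

Answer: 0x9B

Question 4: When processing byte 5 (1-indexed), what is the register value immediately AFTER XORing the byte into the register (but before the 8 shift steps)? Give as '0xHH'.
Answer: 0x86

Derivation:
Register before byte 5: 0xFE
Byte 5: 0x78
0xFE XOR 0x78 = 0x86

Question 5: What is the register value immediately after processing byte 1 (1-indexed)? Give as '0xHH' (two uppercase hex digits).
After byte 1 (0x02): reg=0xFD

Answer: 0xFD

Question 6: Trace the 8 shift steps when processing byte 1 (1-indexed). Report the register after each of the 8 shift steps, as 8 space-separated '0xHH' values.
Register before byte 1: 0xFF
After XOR with byte 0x02: 0xFD

Answer: 0xFD 0xFD 0xFD 0xFD 0xFD 0xFD 0xFD 0xFD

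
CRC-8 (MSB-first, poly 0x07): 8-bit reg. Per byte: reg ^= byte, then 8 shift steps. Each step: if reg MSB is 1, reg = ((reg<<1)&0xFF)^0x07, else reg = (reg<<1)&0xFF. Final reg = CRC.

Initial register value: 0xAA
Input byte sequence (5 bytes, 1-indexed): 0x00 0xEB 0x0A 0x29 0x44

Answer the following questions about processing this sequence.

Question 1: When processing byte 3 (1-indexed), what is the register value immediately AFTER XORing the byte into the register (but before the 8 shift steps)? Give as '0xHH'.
Register before byte 3: 0x05
Byte 3: 0x0A
0x05 XOR 0x0A = 0x0F

Answer: 0x0F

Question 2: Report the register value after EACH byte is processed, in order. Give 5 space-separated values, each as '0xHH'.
0x5F 0x05 0x2D 0x1C 0x8F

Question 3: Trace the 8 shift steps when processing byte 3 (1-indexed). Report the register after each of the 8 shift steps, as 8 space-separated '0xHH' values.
After byte 1 (0x00): reg=0x5F
After byte 2 (0xEB): reg=0x05
Register before byte 3: 0x05
After XOR with byte 0x0A: 0x0F

Answer: 0x1E 0x3C 0x78 0xF0 0xE7 0xC9 0x95 0x2D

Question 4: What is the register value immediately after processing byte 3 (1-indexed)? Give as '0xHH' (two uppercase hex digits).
After byte 1 (0x00): reg=0x5F
After byte 2 (0xEB): reg=0x05
After byte 3 (0x0A): reg=0x2D

Answer: 0x2D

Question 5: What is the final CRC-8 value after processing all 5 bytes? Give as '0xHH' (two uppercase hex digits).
Answer: 0x8F

Derivation:
After byte 1 (0x00): reg=0x5F
After byte 2 (0xEB): reg=0x05
After byte 3 (0x0A): reg=0x2D
After byte 4 (0x29): reg=0x1C
After byte 5 (0x44): reg=0x8F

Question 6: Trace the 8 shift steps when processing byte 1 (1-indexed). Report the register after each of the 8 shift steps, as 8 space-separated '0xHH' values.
Answer: 0x53 0xA6 0x4B 0x96 0x2B 0x56 0xAC 0x5F

Derivation:
Register before byte 1: 0xAA
After XOR with byte 0x00: 0xAA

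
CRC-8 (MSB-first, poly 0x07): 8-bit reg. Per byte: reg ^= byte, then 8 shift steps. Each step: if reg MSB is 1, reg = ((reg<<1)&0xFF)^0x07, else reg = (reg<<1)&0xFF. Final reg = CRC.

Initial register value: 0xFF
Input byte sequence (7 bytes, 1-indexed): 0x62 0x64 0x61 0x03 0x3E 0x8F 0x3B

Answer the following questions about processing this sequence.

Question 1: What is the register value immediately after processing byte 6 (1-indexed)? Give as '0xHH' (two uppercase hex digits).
After byte 1 (0x62): reg=0xDA
After byte 2 (0x64): reg=0x33
After byte 3 (0x61): reg=0xB9
After byte 4 (0x03): reg=0x2F
After byte 5 (0x3E): reg=0x77
After byte 6 (0x8F): reg=0xE6

Answer: 0xE6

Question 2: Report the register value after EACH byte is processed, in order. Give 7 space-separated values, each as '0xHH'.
0xDA 0x33 0xB9 0x2F 0x77 0xE6 0x1D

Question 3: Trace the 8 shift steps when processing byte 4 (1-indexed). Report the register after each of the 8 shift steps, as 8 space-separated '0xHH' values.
After byte 1 (0x62): reg=0xDA
After byte 2 (0x64): reg=0x33
After byte 3 (0x61): reg=0xB9
Register before byte 4: 0xB9
After XOR with byte 0x03: 0xBA

Answer: 0x73 0xE6 0xCB 0x91 0x25 0x4A 0x94 0x2F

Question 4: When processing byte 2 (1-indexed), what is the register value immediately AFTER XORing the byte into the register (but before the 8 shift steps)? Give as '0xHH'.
Register before byte 2: 0xDA
Byte 2: 0x64
0xDA XOR 0x64 = 0xBE

Answer: 0xBE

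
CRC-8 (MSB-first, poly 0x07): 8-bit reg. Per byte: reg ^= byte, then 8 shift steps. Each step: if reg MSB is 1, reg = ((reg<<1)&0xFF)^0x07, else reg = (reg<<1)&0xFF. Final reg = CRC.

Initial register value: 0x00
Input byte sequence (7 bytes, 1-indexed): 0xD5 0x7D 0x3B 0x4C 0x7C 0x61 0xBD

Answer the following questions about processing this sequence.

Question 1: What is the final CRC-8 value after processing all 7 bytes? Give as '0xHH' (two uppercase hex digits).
Answer: 0x7A

Derivation:
After byte 1 (0xD5): reg=0x25
After byte 2 (0x7D): reg=0x8F
After byte 3 (0x3B): reg=0x05
After byte 4 (0x4C): reg=0xF8
After byte 5 (0x7C): reg=0x95
After byte 6 (0x61): reg=0xC2
After byte 7 (0xBD): reg=0x7A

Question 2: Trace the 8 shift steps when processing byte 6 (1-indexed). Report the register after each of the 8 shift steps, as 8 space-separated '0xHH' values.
After byte 1 (0xD5): reg=0x25
After byte 2 (0x7D): reg=0x8F
After byte 3 (0x3B): reg=0x05
After byte 4 (0x4C): reg=0xF8
After byte 5 (0x7C): reg=0x95
Register before byte 6: 0x95
After XOR with byte 0x61: 0xF4

Answer: 0xEF 0xD9 0xB5 0x6D 0xDA 0xB3 0x61 0xC2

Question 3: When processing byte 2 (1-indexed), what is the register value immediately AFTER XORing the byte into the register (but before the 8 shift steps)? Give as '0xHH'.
Answer: 0x58

Derivation:
Register before byte 2: 0x25
Byte 2: 0x7D
0x25 XOR 0x7D = 0x58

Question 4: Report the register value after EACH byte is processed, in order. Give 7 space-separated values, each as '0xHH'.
0x25 0x8F 0x05 0xF8 0x95 0xC2 0x7A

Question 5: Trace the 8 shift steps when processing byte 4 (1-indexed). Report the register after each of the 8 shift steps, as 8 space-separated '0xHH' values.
After byte 1 (0xD5): reg=0x25
After byte 2 (0x7D): reg=0x8F
After byte 3 (0x3B): reg=0x05
Register before byte 4: 0x05
After XOR with byte 0x4C: 0x49

Answer: 0x92 0x23 0x46 0x8C 0x1F 0x3E 0x7C 0xF8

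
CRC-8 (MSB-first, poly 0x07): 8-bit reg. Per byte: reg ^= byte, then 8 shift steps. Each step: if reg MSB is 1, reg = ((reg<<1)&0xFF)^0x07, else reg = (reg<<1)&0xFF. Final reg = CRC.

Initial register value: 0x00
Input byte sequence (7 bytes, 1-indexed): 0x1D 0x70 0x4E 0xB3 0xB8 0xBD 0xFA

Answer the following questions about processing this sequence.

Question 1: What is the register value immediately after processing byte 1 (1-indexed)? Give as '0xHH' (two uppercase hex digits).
After byte 1 (0x1D): reg=0x53

Answer: 0x53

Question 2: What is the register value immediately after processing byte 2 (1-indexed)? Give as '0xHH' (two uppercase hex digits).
Answer: 0xE9

Derivation:
After byte 1 (0x1D): reg=0x53
After byte 2 (0x70): reg=0xE9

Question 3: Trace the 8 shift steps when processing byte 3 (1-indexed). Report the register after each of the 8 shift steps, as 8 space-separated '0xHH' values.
After byte 1 (0x1D): reg=0x53
After byte 2 (0x70): reg=0xE9
Register before byte 3: 0xE9
After XOR with byte 0x4E: 0xA7

Answer: 0x49 0x92 0x23 0x46 0x8C 0x1F 0x3E 0x7C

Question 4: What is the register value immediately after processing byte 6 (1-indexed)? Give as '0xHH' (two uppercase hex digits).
After byte 1 (0x1D): reg=0x53
After byte 2 (0x70): reg=0xE9
After byte 3 (0x4E): reg=0x7C
After byte 4 (0xB3): reg=0x63
After byte 5 (0xB8): reg=0x0F
After byte 6 (0xBD): reg=0x17

Answer: 0x17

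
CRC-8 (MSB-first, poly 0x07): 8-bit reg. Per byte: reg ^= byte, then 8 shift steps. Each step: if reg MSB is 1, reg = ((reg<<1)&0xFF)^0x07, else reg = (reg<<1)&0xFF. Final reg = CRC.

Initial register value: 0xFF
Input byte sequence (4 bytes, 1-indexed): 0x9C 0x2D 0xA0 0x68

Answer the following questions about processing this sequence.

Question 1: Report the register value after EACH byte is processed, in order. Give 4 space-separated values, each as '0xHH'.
0x2E 0x09 0x56 0xBA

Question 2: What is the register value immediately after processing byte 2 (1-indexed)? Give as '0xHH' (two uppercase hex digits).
After byte 1 (0x9C): reg=0x2E
After byte 2 (0x2D): reg=0x09

Answer: 0x09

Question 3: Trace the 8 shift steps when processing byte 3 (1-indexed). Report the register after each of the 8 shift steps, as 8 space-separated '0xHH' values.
After byte 1 (0x9C): reg=0x2E
After byte 2 (0x2D): reg=0x09
Register before byte 3: 0x09
After XOR with byte 0xA0: 0xA9

Answer: 0x55 0xAA 0x53 0xA6 0x4B 0x96 0x2B 0x56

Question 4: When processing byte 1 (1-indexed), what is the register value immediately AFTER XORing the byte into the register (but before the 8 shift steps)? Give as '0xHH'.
Register before byte 1: 0xFF
Byte 1: 0x9C
0xFF XOR 0x9C = 0x63

Answer: 0x63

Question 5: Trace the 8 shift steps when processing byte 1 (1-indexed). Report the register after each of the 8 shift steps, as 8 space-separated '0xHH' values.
Answer: 0xC6 0x8B 0x11 0x22 0x44 0x88 0x17 0x2E

Derivation:
Register before byte 1: 0xFF
After XOR with byte 0x9C: 0x63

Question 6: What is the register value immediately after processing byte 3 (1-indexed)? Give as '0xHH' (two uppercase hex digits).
After byte 1 (0x9C): reg=0x2E
After byte 2 (0x2D): reg=0x09
After byte 3 (0xA0): reg=0x56

Answer: 0x56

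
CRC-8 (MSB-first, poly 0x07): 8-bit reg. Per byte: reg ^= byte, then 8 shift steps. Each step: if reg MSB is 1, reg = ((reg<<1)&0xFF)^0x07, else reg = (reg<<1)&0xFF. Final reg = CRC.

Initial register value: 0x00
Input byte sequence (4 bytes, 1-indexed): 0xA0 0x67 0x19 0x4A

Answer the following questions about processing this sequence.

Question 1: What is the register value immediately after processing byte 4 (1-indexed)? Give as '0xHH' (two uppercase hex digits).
After byte 1 (0xA0): reg=0x69
After byte 2 (0x67): reg=0x2A
After byte 3 (0x19): reg=0x99
After byte 4 (0x4A): reg=0x37

Answer: 0x37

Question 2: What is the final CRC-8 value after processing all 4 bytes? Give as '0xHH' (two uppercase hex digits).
After byte 1 (0xA0): reg=0x69
After byte 2 (0x67): reg=0x2A
After byte 3 (0x19): reg=0x99
After byte 4 (0x4A): reg=0x37

Answer: 0x37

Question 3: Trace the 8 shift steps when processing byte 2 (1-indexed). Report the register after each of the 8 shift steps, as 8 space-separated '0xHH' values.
Answer: 0x1C 0x38 0x70 0xE0 0xC7 0x89 0x15 0x2A

Derivation:
After byte 1 (0xA0): reg=0x69
Register before byte 2: 0x69
After XOR with byte 0x67: 0x0E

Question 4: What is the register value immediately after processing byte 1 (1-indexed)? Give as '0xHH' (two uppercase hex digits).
Answer: 0x69

Derivation:
After byte 1 (0xA0): reg=0x69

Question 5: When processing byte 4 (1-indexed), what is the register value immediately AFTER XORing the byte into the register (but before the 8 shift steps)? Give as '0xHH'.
Register before byte 4: 0x99
Byte 4: 0x4A
0x99 XOR 0x4A = 0xD3

Answer: 0xD3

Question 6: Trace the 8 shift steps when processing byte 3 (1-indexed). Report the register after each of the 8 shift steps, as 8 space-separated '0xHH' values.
After byte 1 (0xA0): reg=0x69
After byte 2 (0x67): reg=0x2A
Register before byte 3: 0x2A
After XOR with byte 0x19: 0x33

Answer: 0x66 0xCC 0x9F 0x39 0x72 0xE4 0xCF 0x99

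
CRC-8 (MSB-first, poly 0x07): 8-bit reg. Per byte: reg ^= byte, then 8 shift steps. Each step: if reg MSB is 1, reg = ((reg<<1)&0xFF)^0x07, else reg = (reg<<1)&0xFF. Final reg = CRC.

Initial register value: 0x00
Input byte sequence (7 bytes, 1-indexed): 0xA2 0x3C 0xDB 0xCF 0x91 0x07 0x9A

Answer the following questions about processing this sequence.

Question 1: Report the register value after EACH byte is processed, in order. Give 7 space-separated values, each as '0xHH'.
0x67 0x86 0x94 0x86 0x65 0x29 0x10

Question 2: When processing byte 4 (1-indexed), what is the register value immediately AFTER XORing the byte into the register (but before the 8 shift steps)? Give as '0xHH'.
Answer: 0x5B

Derivation:
Register before byte 4: 0x94
Byte 4: 0xCF
0x94 XOR 0xCF = 0x5B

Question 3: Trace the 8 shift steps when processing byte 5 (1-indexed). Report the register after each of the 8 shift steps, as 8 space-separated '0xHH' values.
Answer: 0x2E 0x5C 0xB8 0x77 0xEE 0xDB 0xB1 0x65

Derivation:
After byte 1 (0xA2): reg=0x67
After byte 2 (0x3C): reg=0x86
After byte 3 (0xDB): reg=0x94
After byte 4 (0xCF): reg=0x86
Register before byte 5: 0x86
After XOR with byte 0x91: 0x17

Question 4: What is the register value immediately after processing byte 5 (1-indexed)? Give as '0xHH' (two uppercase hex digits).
Answer: 0x65

Derivation:
After byte 1 (0xA2): reg=0x67
After byte 2 (0x3C): reg=0x86
After byte 3 (0xDB): reg=0x94
After byte 4 (0xCF): reg=0x86
After byte 5 (0x91): reg=0x65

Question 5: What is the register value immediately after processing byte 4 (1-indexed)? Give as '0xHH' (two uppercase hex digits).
Answer: 0x86

Derivation:
After byte 1 (0xA2): reg=0x67
After byte 2 (0x3C): reg=0x86
After byte 3 (0xDB): reg=0x94
After byte 4 (0xCF): reg=0x86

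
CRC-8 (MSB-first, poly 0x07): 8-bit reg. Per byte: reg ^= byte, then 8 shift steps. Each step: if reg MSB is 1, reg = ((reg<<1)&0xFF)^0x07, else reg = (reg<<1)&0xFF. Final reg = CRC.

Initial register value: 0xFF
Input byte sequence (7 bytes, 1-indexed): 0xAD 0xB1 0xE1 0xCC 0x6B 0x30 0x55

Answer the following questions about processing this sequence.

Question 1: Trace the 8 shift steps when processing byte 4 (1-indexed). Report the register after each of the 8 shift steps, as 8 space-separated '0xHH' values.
After byte 1 (0xAD): reg=0xB9
After byte 2 (0xB1): reg=0x38
After byte 3 (0xE1): reg=0x01
Register before byte 4: 0x01
After XOR with byte 0xCC: 0xCD

Answer: 0x9D 0x3D 0x7A 0xF4 0xEF 0xD9 0xB5 0x6D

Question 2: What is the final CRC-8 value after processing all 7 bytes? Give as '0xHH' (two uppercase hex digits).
Answer: 0x28

Derivation:
After byte 1 (0xAD): reg=0xB9
After byte 2 (0xB1): reg=0x38
After byte 3 (0xE1): reg=0x01
After byte 4 (0xCC): reg=0x6D
After byte 5 (0x6B): reg=0x12
After byte 6 (0x30): reg=0xEE
After byte 7 (0x55): reg=0x28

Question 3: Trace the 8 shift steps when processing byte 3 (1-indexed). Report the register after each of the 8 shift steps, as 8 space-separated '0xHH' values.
After byte 1 (0xAD): reg=0xB9
After byte 2 (0xB1): reg=0x38
Register before byte 3: 0x38
After XOR with byte 0xE1: 0xD9

Answer: 0xB5 0x6D 0xDA 0xB3 0x61 0xC2 0x83 0x01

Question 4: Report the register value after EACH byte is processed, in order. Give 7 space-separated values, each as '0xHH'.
0xB9 0x38 0x01 0x6D 0x12 0xEE 0x28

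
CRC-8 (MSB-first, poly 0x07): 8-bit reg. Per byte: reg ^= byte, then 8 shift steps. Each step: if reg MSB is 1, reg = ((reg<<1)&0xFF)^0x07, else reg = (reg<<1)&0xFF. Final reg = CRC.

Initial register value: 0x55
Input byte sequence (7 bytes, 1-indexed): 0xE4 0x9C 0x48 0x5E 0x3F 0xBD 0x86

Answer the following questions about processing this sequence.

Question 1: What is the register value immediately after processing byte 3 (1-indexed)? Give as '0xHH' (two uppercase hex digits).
After byte 1 (0xE4): reg=0x1E
After byte 2 (0x9C): reg=0x87
After byte 3 (0x48): reg=0x63

Answer: 0x63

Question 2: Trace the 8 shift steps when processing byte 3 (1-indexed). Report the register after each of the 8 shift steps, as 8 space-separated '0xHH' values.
Answer: 0x99 0x35 0x6A 0xD4 0xAF 0x59 0xB2 0x63

Derivation:
After byte 1 (0xE4): reg=0x1E
After byte 2 (0x9C): reg=0x87
Register before byte 3: 0x87
After XOR with byte 0x48: 0xCF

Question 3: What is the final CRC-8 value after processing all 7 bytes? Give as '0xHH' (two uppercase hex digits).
After byte 1 (0xE4): reg=0x1E
After byte 2 (0x9C): reg=0x87
After byte 3 (0x48): reg=0x63
After byte 4 (0x5E): reg=0xB3
After byte 5 (0x3F): reg=0xAD
After byte 6 (0xBD): reg=0x70
After byte 7 (0x86): reg=0xCC

Answer: 0xCC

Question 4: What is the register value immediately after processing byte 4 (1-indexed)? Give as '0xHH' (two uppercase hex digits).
Answer: 0xB3

Derivation:
After byte 1 (0xE4): reg=0x1E
After byte 2 (0x9C): reg=0x87
After byte 3 (0x48): reg=0x63
After byte 4 (0x5E): reg=0xB3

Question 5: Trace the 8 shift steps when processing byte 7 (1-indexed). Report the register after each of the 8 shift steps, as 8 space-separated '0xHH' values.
After byte 1 (0xE4): reg=0x1E
After byte 2 (0x9C): reg=0x87
After byte 3 (0x48): reg=0x63
After byte 4 (0x5E): reg=0xB3
After byte 5 (0x3F): reg=0xAD
After byte 6 (0xBD): reg=0x70
Register before byte 7: 0x70
After XOR with byte 0x86: 0xF6

Answer: 0xEB 0xD1 0xA5 0x4D 0x9A 0x33 0x66 0xCC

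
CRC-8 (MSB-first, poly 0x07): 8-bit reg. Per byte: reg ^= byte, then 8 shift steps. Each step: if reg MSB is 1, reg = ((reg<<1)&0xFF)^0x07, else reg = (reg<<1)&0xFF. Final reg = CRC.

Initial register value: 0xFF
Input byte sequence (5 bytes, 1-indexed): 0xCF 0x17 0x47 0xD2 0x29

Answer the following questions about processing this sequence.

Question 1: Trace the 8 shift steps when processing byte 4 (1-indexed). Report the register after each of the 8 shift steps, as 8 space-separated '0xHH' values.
Answer: 0xBD 0x7D 0xFA 0xF3 0xE1 0xC5 0x8D 0x1D

Derivation:
After byte 1 (0xCF): reg=0x90
After byte 2 (0x17): reg=0x9C
After byte 3 (0x47): reg=0x0F
Register before byte 4: 0x0F
After XOR with byte 0xD2: 0xDD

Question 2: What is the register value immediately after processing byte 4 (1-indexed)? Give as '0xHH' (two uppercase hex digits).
After byte 1 (0xCF): reg=0x90
After byte 2 (0x17): reg=0x9C
After byte 3 (0x47): reg=0x0F
After byte 4 (0xD2): reg=0x1D

Answer: 0x1D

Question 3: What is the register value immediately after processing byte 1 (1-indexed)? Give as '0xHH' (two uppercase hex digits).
Answer: 0x90

Derivation:
After byte 1 (0xCF): reg=0x90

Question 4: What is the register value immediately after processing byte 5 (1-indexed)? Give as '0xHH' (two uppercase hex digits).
Answer: 0x8C

Derivation:
After byte 1 (0xCF): reg=0x90
After byte 2 (0x17): reg=0x9C
After byte 3 (0x47): reg=0x0F
After byte 4 (0xD2): reg=0x1D
After byte 5 (0x29): reg=0x8C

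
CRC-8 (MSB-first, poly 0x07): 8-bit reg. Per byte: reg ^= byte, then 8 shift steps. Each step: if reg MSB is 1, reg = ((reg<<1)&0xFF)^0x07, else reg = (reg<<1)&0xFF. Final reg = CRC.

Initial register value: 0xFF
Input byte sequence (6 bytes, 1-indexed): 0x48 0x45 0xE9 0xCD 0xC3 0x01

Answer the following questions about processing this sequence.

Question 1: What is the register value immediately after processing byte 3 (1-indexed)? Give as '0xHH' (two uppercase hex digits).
After byte 1 (0x48): reg=0x0C
After byte 2 (0x45): reg=0xF8
After byte 3 (0xE9): reg=0x77

Answer: 0x77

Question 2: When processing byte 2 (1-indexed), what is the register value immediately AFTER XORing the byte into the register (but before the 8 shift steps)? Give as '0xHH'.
Register before byte 2: 0x0C
Byte 2: 0x45
0x0C XOR 0x45 = 0x49

Answer: 0x49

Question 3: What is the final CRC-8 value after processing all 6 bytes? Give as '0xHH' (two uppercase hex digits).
Answer: 0xB8

Derivation:
After byte 1 (0x48): reg=0x0C
After byte 2 (0x45): reg=0xF8
After byte 3 (0xE9): reg=0x77
After byte 4 (0xCD): reg=0x2F
After byte 5 (0xC3): reg=0x8A
After byte 6 (0x01): reg=0xB8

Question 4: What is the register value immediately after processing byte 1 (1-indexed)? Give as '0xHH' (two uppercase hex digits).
Answer: 0x0C

Derivation:
After byte 1 (0x48): reg=0x0C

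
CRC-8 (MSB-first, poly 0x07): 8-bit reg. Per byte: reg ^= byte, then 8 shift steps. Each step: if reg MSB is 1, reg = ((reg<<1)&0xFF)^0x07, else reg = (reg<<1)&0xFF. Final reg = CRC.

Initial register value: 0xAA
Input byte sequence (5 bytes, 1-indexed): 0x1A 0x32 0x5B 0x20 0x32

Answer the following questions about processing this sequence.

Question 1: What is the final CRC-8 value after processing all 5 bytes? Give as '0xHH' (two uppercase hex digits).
After byte 1 (0x1A): reg=0x19
After byte 2 (0x32): reg=0xD1
After byte 3 (0x5B): reg=0xBF
After byte 4 (0x20): reg=0xD4
After byte 5 (0x32): reg=0xBC

Answer: 0xBC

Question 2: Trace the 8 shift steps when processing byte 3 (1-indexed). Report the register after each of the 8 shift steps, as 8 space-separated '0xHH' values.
After byte 1 (0x1A): reg=0x19
After byte 2 (0x32): reg=0xD1
Register before byte 3: 0xD1
After XOR with byte 0x5B: 0x8A

Answer: 0x13 0x26 0x4C 0x98 0x37 0x6E 0xDC 0xBF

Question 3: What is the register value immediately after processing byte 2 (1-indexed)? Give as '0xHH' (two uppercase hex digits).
Answer: 0xD1

Derivation:
After byte 1 (0x1A): reg=0x19
After byte 2 (0x32): reg=0xD1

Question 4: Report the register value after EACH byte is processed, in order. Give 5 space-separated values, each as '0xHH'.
0x19 0xD1 0xBF 0xD4 0xBC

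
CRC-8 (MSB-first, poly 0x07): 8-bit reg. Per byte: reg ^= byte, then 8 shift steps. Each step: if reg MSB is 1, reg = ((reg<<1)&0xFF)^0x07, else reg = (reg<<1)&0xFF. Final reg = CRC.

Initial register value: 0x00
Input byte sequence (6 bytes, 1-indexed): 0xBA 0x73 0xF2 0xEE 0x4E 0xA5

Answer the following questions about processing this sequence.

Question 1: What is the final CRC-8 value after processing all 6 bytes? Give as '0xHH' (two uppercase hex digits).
Answer: 0x5E

Derivation:
After byte 1 (0xBA): reg=0x2F
After byte 2 (0x73): reg=0x93
After byte 3 (0xF2): reg=0x20
After byte 4 (0xEE): reg=0x64
After byte 5 (0x4E): reg=0xD6
After byte 6 (0xA5): reg=0x5E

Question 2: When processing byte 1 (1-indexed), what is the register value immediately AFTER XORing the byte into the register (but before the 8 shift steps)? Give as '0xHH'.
Answer: 0xBA

Derivation:
Register before byte 1: 0x00
Byte 1: 0xBA
0x00 XOR 0xBA = 0xBA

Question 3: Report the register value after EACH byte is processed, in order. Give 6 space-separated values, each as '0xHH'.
0x2F 0x93 0x20 0x64 0xD6 0x5E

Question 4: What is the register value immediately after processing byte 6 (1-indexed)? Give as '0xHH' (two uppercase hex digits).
After byte 1 (0xBA): reg=0x2F
After byte 2 (0x73): reg=0x93
After byte 3 (0xF2): reg=0x20
After byte 4 (0xEE): reg=0x64
After byte 5 (0x4E): reg=0xD6
After byte 6 (0xA5): reg=0x5E

Answer: 0x5E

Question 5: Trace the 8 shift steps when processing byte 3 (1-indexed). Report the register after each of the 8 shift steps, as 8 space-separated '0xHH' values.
After byte 1 (0xBA): reg=0x2F
After byte 2 (0x73): reg=0x93
Register before byte 3: 0x93
After XOR with byte 0xF2: 0x61

Answer: 0xC2 0x83 0x01 0x02 0x04 0x08 0x10 0x20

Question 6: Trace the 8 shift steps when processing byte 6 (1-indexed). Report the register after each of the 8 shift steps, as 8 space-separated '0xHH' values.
Answer: 0xE6 0xCB 0x91 0x25 0x4A 0x94 0x2F 0x5E

Derivation:
After byte 1 (0xBA): reg=0x2F
After byte 2 (0x73): reg=0x93
After byte 3 (0xF2): reg=0x20
After byte 4 (0xEE): reg=0x64
After byte 5 (0x4E): reg=0xD6
Register before byte 6: 0xD6
After XOR with byte 0xA5: 0x73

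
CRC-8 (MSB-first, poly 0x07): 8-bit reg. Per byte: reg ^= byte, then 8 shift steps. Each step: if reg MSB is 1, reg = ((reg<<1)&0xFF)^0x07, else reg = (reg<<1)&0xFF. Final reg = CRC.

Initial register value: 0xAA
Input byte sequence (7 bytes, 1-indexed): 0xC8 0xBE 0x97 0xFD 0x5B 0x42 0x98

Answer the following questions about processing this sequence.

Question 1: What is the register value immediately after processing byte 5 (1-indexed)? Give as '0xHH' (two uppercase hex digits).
After byte 1 (0xC8): reg=0x29
After byte 2 (0xBE): reg=0xEC
After byte 3 (0x97): reg=0x66
After byte 4 (0xFD): reg=0xC8
After byte 5 (0x5B): reg=0xF0

Answer: 0xF0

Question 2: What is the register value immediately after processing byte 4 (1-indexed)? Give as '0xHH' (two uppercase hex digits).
After byte 1 (0xC8): reg=0x29
After byte 2 (0xBE): reg=0xEC
After byte 3 (0x97): reg=0x66
After byte 4 (0xFD): reg=0xC8

Answer: 0xC8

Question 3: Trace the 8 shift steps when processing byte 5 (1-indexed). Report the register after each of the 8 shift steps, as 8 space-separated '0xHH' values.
Answer: 0x21 0x42 0x84 0x0F 0x1E 0x3C 0x78 0xF0

Derivation:
After byte 1 (0xC8): reg=0x29
After byte 2 (0xBE): reg=0xEC
After byte 3 (0x97): reg=0x66
After byte 4 (0xFD): reg=0xC8
Register before byte 5: 0xC8
After XOR with byte 0x5B: 0x93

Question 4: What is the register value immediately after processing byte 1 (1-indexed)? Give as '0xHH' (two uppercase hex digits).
Answer: 0x29

Derivation:
After byte 1 (0xC8): reg=0x29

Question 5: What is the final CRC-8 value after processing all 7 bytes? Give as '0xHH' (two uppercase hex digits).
After byte 1 (0xC8): reg=0x29
After byte 2 (0xBE): reg=0xEC
After byte 3 (0x97): reg=0x66
After byte 4 (0xFD): reg=0xC8
After byte 5 (0x5B): reg=0xF0
After byte 6 (0x42): reg=0x17
After byte 7 (0x98): reg=0xA4

Answer: 0xA4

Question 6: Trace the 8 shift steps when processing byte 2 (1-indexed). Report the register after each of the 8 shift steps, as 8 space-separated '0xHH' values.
After byte 1 (0xC8): reg=0x29
Register before byte 2: 0x29
After XOR with byte 0xBE: 0x97

Answer: 0x29 0x52 0xA4 0x4F 0x9E 0x3B 0x76 0xEC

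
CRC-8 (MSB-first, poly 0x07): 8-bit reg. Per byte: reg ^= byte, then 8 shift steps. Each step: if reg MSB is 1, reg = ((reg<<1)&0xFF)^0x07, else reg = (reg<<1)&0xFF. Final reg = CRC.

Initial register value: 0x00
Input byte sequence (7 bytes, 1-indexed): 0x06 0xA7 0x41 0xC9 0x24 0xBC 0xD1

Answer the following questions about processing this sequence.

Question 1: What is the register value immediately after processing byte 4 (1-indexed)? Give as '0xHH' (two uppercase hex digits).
Answer: 0x15

Derivation:
After byte 1 (0x06): reg=0x12
After byte 2 (0xA7): reg=0x02
After byte 3 (0x41): reg=0xCE
After byte 4 (0xC9): reg=0x15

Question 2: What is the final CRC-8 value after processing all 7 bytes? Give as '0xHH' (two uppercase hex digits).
After byte 1 (0x06): reg=0x12
After byte 2 (0xA7): reg=0x02
After byte 3 (0x41): reg=0xCE
After byte 4 (0xC9): reg=0x15
After byte 5 (0x24): reg=0x97
After byte 6 (0xBC): reg=0xD1
After byte 7 (0xD1): reg=0x00

Answer: 0x00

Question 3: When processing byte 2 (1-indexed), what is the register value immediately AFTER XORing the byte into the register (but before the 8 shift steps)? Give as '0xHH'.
Answer: 0xB5

Derivation:
Register before byte 2: 0x12
Byte 2: 0xA7
0x12 XOR 0xA7 = 0xB5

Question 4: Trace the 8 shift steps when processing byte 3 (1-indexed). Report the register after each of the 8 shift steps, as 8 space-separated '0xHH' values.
After byte 1 (0x06): reg=0x12
After byte 2 (0xA7): reg=0x02
Register before byte 3: 0x02
After XOR with byte 0x41: 0x43

Answer: 0x86 0x0B 0x16 0x2C 0x58 0xB0 0x67 0xCE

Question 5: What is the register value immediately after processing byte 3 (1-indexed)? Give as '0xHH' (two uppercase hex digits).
After byte 1 (0x06): reg=0x12
After byte 2 (0xA7): reg=0x02
After byte 3 (0x41): reg=0xCE

Answer: 0xCE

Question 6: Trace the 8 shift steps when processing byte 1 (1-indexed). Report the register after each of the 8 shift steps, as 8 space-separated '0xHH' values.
Answer: 0x0C 0x18 0x30 0x60 0xC0 0x87 0x09 0x12

Derivation:
Register before byte 1: 0x00
After XOR with byte 0x06: 0x06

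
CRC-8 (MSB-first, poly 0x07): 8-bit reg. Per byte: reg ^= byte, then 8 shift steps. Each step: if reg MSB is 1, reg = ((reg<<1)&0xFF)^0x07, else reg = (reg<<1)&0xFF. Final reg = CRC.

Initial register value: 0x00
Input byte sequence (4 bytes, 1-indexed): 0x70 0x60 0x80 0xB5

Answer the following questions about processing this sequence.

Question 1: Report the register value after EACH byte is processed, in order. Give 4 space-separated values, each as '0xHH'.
0x57 0x85 0x1B 0x43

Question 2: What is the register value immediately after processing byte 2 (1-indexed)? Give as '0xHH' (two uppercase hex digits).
Answer: 0x85

Derivation:
After byte 1 (0x70): reg=0x57
After byte 2 (0x60): reg=0x85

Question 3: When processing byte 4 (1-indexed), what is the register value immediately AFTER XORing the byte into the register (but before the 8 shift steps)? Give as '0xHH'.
Answer: 0xAE

Derivation:
Register before byte 4: 0x1B
Byte 4: 0xB5
0x1B XOR 0xB5 = 0xAE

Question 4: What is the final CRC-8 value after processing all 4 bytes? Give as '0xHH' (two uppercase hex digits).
After byte 1 (0x70): reg=0x57
After byte 2 (0x60): reg=0x85
After byte 3 (0x80): reg=0x1B
After byte 4 (0xB5): reg=0x43

Answer: 0x43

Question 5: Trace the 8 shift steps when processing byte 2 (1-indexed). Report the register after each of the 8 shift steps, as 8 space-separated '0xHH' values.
After byte 1 (0x70): reg=0x57
Register before byte 2: 0x57
After XOR with byte 0x60: 0x37

Answer: 0x6E 0xDC 0xBF 0x79 0xF2 0xE3 0xC1 0x85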